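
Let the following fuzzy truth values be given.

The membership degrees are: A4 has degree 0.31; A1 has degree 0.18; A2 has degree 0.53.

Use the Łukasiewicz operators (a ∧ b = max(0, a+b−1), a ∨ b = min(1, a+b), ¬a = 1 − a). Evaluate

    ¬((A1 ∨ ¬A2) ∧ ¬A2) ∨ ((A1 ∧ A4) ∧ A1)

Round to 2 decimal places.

0.88

¬A2 = 1 − 0.53 = 0.47
A1 ∨ ¬A2 = min(1, a+b) on (0.18, 0.47) = 0.65
¬A2 = 1 − 0.53 = 0.47
(A1 ∨ ¬A2) ∧ ¬A2 = max(0, a+b−1) on (0.65, 0.47) = 0.12
¬((A1 ∨ ¬A2) ∧ ¬A2) = 1 − 0.12 = 0.88
A1 ∧ A4 = max(0, a+b−1) on (0.18, 0.31) = 0.00
(A1 ∧ A4) ∧ A1 = max(0, a+b−1) on (0.00, 0.18) = 0.00
¬((A1 ∨ ¬A2) ∧ ¬A2) ∨ ((A1 ∧ A4) ∧ A1) = min(1, a+b) on (0.88, 0.00) = 0.88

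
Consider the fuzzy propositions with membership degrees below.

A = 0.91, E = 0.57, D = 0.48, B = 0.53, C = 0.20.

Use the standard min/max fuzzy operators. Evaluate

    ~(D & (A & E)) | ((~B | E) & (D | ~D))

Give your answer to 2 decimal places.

A & E = min(a, b) on (0.91, 0.57) = 0.57
D & (A & E) = min(a, b) on (0.48, 0.57) = 0.48
~(D & (A & E)) = 1 − 0.48 = 0.52
~B = 1 − 0.53 = 0.47
~B | E = max(a, b) on (0.47, 0.57) = 0.57
~D = 1 − 0.48 = 0.52
D | ~D = max(a, b) on (0.48, 0.52) = 0.52
(~B | E) & (D | ~D) = min(a, b) on (0.57, 0.52) = 0.52
~(D & (A & E)) | ((~B | E) & (D | ~D)) = max(a, b) on (0.52, 0.52) = 0.52

0.52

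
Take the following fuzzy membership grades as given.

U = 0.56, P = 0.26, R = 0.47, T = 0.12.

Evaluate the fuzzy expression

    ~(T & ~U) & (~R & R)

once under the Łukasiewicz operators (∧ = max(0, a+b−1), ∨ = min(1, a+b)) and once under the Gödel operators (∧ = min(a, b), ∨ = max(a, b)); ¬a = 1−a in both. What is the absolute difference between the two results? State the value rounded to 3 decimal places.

Under Łukasiewicz:
  ~U = 1 − 0.56 = 0.44
  T & ~U = max(0, a+b−1) on (0.12, 0.44) = 0.00
  ~(T & ~U) = 1 − 0.00 = 1.00
  ~R = 1 − 0.47 = 0.53
  ~R & R = max(0, a+b−1) on (0.53, 0.47) = 0.00
  ~(T & ~U) & (~R & R) = max(0, a+b−1) on (1.00, 0.00) = 0.00
  → value = 0.0000
Under Gödel:
  ~U = 1 − 0.56 = 0.44
  T & ~U = min(a, b) on (0.12, 0.44) = 0.12
  ~(T & ~U) = 1 − 0.12 = 0.88
  ~R = 1 − 0.47 = 0.53
  ~R & R = min(a, b) on (0.53, 0.47) = 0.47
  ~(T & ~U) & (~R & R) = min(a, b) on (0.88, 0.47) = 0.47
  → value = 0.4700
|0.0000 − 0.4700| = 0.470

0.470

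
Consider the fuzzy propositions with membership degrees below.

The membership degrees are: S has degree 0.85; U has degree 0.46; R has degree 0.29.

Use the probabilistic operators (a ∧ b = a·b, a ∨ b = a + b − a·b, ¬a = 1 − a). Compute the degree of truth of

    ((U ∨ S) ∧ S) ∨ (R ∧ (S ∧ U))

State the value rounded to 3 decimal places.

U ∨ S = a + b − a·b on (0.4600, 0.8500) = 0.9190
(U ∨ S) ∧ S = a·b on (0.9190, 0.8500) = 0.7812
S ∧ U = a·b on (0.8500, 0.4600) = 0.3910
R ∧ (S ∧ U) = a·b on (0.2900, 0.3910) = 0.1134
((U ∨ S) ∧ S) ∨ (R ∧ (S ∧ U)) = a + b − a·b on (0.7812, 0.1134) = 0.8060

0.806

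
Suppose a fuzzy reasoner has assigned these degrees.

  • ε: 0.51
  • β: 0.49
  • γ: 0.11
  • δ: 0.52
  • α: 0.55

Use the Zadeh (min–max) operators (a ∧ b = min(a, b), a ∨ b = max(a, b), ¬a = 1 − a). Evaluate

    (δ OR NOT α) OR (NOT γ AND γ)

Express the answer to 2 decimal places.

0.52

NOT α = 1 − 0.55 = 0.45
δ OR NOT α = max(a, b) on (0.52, 0.45) = 0.52
NOT γ = 1 − 0.11 = 0.89
NOT γ AND γ = min(a, b) on (0.89, 0.11) = 0.11
(δ OR NOT α) OR (NOT γ AND γ) = max(a, b) on (0.52, 0.11) = 0.52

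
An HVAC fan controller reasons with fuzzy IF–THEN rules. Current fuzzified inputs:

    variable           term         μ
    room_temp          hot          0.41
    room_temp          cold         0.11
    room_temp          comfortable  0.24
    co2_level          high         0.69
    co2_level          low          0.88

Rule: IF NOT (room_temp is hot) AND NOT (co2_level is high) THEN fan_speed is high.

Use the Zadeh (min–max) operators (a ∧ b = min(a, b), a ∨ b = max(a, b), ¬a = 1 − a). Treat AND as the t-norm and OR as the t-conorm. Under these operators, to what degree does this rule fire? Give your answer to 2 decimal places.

0.31

firing strength: ¬hot=1−0.41=0.59, ¬high=1−0.69=0.31; AND[min(a, b)] → w = 0.31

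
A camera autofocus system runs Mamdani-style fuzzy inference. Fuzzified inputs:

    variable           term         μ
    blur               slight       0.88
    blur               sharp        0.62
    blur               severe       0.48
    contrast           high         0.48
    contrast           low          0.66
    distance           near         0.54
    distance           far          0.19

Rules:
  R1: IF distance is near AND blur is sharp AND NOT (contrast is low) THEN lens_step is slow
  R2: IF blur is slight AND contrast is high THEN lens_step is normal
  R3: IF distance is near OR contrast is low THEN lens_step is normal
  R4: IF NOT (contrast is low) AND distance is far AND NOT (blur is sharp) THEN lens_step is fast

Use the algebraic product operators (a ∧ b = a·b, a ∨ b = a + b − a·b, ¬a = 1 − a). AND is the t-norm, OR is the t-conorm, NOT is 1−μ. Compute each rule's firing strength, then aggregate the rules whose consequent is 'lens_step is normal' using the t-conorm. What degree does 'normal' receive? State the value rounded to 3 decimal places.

R1: near=0.54, sharp=0.62, ¬low=1−0.66=0.34; AND[a·b] → w = 0.1138
R2: slight=0.88, high=0.48; AND[a·b] → w = 0.4224
R3: near=0.54, low=0.66; OR[a + b − a·b] → w = 0.8436
R4: ¬low=1−0.66=0.34, far=0.19, ¬sharp=1−0.62=0.38; AND[a·b] → w = 0.0245
Rules with consequent 'normal': {R2, R3} → strengths 0.4224, 0.8436
Aggregate via t-conorm [a + b − a·b]: 0.9097

0.910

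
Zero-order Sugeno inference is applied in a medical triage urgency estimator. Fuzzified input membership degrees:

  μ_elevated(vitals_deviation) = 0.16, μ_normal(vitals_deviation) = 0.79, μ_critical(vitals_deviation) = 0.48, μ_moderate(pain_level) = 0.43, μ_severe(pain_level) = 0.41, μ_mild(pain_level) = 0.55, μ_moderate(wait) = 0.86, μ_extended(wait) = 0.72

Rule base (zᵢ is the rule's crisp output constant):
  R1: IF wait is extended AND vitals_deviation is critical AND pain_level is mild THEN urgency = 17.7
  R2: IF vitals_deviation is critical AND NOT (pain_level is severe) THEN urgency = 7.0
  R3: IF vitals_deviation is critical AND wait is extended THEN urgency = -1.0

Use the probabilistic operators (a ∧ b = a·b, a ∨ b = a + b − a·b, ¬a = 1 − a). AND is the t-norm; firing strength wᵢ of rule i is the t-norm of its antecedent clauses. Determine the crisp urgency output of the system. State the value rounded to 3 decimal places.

R1 (z=17.7): extended=0.72, critical=0.48, mild=0.55; AND[a·b] → w = 0.1901
R2 (z=7.0): critical=0.48, ¬severe=1−0.41=0.59; AND[a·b] → w = 0.2832
R3 (z=-1.0): critical=0.48, extended=0.72; AND[a·b] → w = 0.3456
Weighted average = (0.1901·17.7 + 0.2832·7.0 + 0.3456·-1.0) / (0.1901 + 0.2832 + 0.3456)
  = 5.0012 / 0.8189 = 6.107

6.107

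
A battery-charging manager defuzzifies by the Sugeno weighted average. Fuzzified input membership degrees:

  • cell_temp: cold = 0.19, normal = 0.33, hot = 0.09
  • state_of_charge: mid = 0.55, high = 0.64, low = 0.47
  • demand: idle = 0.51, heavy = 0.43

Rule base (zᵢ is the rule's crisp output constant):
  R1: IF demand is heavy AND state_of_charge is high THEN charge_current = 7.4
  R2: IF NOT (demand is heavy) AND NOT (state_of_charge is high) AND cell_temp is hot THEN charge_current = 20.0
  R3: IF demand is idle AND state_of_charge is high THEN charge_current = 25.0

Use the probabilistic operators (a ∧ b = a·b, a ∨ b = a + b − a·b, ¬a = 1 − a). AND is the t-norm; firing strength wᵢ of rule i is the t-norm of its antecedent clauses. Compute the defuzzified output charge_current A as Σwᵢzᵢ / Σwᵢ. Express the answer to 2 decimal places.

R1 (z=7.4): heavy=0.43, high=0.64; AND[a·b] → w = 0.2752
R2 (z=20.0): ¬heavy=1−0.43=0.57, ¬high=1−0.64=0.36, hot=0.09; AND[a·b] → w = 0.0185
R3 (z=25.0): idle=0.51, high=0.64; AND[a·b] → w = 0.3264
Weighted average = (0.2752·7.4 + 0.0185·20.0 + 0.3264·25.0) / (0.2752 + 0.0185 + 0.3264)
  = 10.5658 / 0.6201 = 17.04

17.04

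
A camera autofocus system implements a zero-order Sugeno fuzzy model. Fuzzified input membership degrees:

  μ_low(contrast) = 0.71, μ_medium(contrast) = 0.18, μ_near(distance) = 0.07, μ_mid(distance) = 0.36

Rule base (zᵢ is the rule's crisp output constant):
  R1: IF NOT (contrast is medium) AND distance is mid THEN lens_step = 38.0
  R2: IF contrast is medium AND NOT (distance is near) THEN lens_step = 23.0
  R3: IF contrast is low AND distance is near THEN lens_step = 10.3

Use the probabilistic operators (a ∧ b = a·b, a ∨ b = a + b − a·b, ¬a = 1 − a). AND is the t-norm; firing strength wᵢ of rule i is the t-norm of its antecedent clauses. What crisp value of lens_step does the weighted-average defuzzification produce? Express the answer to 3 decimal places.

30.411

R1 (z=38.0): ¬medium=1−0.18=0.82, mid=0.36; AND[a·b] → w = 0.2952
R2 (z=23.0): medium=0.18, ¬near=1−0.07=0.93; AND[a·b] → w = 0.1674
R3 (z=10.3): low=0.71, near=0.07; AND[a·b] → w = 0.0497
Weighted average = (0.2952·38.0 + 0.1674·23.0 + 0.0497·10.3) / (0.2952 + 0.1674 + 0.0497)
  = 15.5797 / 0.5123 = 30.411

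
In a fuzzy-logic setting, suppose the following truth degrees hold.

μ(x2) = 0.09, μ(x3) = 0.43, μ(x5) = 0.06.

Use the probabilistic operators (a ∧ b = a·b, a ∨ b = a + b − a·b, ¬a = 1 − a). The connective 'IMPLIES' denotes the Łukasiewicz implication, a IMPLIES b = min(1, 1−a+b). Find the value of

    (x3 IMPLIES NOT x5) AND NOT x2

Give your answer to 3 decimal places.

NOT x5 = 1 − 0.0600 = 0.9400
x3 IMPLIES NOT x5  [Łukasiewicz: min(1, 1−a+b)] with a=0.4300, b=0.9400 → 1.0000
NOT x2 = 1 − 0.0900 = 0.9100
(x3 IMPLIES NOT x5) AND NOT x2 = a·b on (1.0000, 0.9100) = 0.9100

0.910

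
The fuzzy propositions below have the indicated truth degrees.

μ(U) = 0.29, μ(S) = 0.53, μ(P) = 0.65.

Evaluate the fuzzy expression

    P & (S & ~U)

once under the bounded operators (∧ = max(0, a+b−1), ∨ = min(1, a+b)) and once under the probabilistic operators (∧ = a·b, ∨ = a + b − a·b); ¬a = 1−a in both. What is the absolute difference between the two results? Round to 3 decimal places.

0.245

Under bounded:
  ~U = 1 − 0.29 = 0.71
  S & ~U = max(0, a+b−1) on (0.53, 0.71) = 0.24
  P & (S & ~U) = max(0, a+b−1) on (0.65, 0.24) = 0.00
  → value = 0.0000
Under probabilistic:
  ~U = 1 − 0.2900 = 0.7100
  S & ~U = a·b on (0.5300, 0.7100) = 0.3763
  P & (S & ~U) = a·b on (0.6500, 0.3763) = 0.2446
  → value = 0.2446
|0.0000 − 0.2446| = 0.245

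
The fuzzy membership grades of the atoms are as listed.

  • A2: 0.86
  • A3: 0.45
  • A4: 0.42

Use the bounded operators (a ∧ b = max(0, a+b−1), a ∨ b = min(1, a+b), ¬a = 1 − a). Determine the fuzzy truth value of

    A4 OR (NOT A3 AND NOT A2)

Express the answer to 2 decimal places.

NOT A3 = 1 − 0.45 = 0.55
NOT A2 = 1 − 0.86 = 0.14
NOT A3 AND NOT A2 = max(0, a+b−1) on (0.55, 0.14) = 0.00
A4 OR (NOT A3 AND NOT A2) = min(1, a+b) on (0.42, 0.00) = 0.42

0.42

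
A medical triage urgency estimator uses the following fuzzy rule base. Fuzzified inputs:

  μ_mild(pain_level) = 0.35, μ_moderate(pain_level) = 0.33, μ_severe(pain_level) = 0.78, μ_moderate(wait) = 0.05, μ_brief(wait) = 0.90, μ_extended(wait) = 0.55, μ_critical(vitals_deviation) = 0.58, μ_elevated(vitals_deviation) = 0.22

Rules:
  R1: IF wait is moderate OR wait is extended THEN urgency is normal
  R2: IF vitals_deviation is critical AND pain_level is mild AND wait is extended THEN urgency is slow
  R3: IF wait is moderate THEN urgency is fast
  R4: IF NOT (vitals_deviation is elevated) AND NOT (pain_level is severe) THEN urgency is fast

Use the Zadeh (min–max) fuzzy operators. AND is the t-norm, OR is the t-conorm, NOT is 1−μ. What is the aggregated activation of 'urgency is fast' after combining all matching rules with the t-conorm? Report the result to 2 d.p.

0.22

R1: moderate=0.05, extended=0.55; OR[max(a, b)] → w = 0.55
R2: critical=0.58, mild=0.35, extended=0.55; AND[min(a, b)] → w = 0.35
R3: moderate=0.05 → w = 0.05
R4: ¬elevated=1−0.22=0.78, ¬severe=1−0.78=0.22; AND[min(a, b)] → w = 0.22
Rules with consequent 'fast': {R3, R4} → strengths 0.05, 0.22
Aggregate via t-conorm [max(a, b)]: 0.22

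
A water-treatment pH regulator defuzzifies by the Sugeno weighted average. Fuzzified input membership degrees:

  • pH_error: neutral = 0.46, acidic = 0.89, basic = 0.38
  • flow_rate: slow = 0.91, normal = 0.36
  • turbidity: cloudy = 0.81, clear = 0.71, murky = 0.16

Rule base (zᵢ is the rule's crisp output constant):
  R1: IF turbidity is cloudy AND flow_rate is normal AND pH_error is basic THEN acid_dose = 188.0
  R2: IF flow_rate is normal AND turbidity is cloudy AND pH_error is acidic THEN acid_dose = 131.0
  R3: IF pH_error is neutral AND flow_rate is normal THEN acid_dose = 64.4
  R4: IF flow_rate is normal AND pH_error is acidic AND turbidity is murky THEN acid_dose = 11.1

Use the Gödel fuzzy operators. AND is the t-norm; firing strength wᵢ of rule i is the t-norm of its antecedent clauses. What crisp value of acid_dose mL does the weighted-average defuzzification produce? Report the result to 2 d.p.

R1 (z=188.0): cloudy=0.81, normal=0.36, basic=0.38; AND[min(a, b)] → w = 0.36
R2 (z=131.0): normal=0.36, cloudy=0.81, acidic=0.89; AND[min(a, b)] → w = 0.36
R3 (z=64.4): neutral=0.46, normal=0.36; AND[min(a, b)] → w = 0.36
R4 (z=11.1): normal=0.36, acidic=0.89, murky=0.16; AND[min(a, b)] → w = 0.16
Weighted average = (0.36·188.0 + 0.36·131.0 + 0.36·64.4 + 0.16·11.1) / (0.36 + 0.36 + 0.36 + 0.16)
  = 139.8000 / 1.2400 = 112.74

112.74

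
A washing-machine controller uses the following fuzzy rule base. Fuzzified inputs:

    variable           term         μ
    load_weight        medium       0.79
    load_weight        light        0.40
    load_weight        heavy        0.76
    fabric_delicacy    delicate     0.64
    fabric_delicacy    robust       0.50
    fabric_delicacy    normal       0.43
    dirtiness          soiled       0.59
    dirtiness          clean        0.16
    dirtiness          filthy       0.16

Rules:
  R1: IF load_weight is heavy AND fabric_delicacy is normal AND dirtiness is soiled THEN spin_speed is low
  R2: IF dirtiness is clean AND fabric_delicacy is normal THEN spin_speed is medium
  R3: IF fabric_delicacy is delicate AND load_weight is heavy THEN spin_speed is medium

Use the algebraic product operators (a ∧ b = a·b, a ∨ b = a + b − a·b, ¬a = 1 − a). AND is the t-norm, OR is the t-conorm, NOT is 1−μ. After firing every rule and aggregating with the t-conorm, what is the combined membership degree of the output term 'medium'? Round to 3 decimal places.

0.522

R1: heavy=0.76, normal=0.43, soiled=0.59; AND[a·b] → w = 0.1928
R2: clean=0.16, normal=0.43; AND[a·b] → w = 0.0688
R3: delicate=0.64, heavy=0.76; AND[a·b] → w = 0.4864
Rules with consequent 'medium': {R2, R3} → strengths 0.0688, 0.4864
Aggregate via t-conorm [a + b − a·b]: 0.5217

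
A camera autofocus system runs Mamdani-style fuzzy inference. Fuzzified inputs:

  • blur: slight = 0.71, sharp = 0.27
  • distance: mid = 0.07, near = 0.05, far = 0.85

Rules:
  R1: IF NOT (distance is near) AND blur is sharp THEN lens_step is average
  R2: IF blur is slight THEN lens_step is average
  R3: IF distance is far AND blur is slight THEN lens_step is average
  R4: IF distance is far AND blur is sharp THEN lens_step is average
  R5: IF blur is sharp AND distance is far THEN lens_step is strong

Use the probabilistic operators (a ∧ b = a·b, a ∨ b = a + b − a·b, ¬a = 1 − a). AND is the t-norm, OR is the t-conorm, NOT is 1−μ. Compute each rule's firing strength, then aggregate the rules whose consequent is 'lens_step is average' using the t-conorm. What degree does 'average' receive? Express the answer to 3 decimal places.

0.934

R1: ¬near=1−0.05=0.95, sharp=0.27; AND[a·b] → w = 0.2565
R2: slight=0.71 → w = 0.7100
R3: far=0.85, slight=0.71; AND[a·b] → w = 0.6035
R4: far=0.85, sharp=0.27; AND[a·b] → w = 0.2295
R5: sharp=0.27, far=0.85; AND[a·b] → w = 0.2295
Rules with consequent 'average': {R1, R2, R3, R4} → strengths 0.2565, 0.7100, 0.6035, 0.2295
Aggregate via t-conorm [a + b − a·b]: 0.9341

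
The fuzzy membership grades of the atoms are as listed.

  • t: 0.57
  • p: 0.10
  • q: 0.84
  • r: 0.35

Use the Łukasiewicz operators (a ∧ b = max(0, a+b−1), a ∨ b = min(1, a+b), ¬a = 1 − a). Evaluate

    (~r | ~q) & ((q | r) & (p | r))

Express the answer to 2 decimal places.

~r = 1 − 0.35 = 0.65
~q = 1 − 0.84 = 0.16
~r | ~q = min(1, a+b) on (0.65, 0.16) = 0.81
q | r = min(1, a+b) on (0.84, 0.35) = 1.00
p | r = min(1, a+b) on (0.10, 0.35) = 0.45
(q | r) & (p | r) = max(0, a+b−1) on (1.00, 0.45) = 0.45
(~r | ~q) & ((q | r) & (p | r)) = max(0, a+b−1) on (0.81, 0.45) = 0.26

0.26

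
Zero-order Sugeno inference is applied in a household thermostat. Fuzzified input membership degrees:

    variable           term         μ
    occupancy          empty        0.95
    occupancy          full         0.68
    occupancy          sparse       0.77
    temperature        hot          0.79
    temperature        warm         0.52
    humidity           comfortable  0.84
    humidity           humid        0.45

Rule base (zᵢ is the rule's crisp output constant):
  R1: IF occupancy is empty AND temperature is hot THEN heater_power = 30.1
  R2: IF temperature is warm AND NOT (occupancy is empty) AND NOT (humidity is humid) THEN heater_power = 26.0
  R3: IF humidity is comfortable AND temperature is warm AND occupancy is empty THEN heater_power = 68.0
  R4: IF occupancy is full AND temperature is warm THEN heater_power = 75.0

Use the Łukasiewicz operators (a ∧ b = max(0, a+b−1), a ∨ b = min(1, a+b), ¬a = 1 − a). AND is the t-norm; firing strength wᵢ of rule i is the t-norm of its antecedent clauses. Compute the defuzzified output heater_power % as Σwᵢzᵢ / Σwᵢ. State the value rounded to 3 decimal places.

46.683

R1 (z=30.1): empty=0.95, hot=0.79; AND[max(0, a+b−1)] → w = 0.74
R2 (z=26.0): warm=0.52, ¬empty=1−0.95=0.05, ¬humid=1−0.45=0.55; AND[max(0, a+b−1)] → w = 0.00
R3 (z=68.0): comfortable=0.84, warm=0.52, empty=0.95; AND[max(0, a+b−1)] → w = 0.31
R4 (z=75.0): full=0.68, warm=0.52; AND[max(0, a+b−1)] → w = 0.20
Weighted average = (0.74·30.1 + 0.00·26.0 + 0.31·68.0 + 0.20·75.0) / (0.74 + 0.00 + 0.31 + 0.20)
  = 58.3540 / 1.2500 = 46.683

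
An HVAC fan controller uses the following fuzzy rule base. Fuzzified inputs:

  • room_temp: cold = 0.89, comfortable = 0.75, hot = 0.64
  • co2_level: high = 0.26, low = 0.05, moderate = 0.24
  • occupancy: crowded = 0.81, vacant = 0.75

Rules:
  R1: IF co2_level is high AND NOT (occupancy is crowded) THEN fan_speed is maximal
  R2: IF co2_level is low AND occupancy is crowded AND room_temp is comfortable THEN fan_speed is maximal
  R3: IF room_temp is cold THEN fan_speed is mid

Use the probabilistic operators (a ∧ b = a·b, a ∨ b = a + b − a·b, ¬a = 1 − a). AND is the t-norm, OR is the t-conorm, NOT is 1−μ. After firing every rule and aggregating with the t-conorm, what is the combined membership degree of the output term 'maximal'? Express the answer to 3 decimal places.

R1: high=0.26, ¬crowded=1−0.81=0.19; AND[a·b] → w = 0.0494
R2: low=0.05, crowded=0.81, comfortable=0.75; AND[a·b] → w = 0.0304
R3: cold=0.89 → w = 0.8900
Rules with consequent 'maximal': {R1, R2} → strengths 0.0494, 0.0304
Aggregate via t-conorm [a + b − a·b]: 0.0783

0.078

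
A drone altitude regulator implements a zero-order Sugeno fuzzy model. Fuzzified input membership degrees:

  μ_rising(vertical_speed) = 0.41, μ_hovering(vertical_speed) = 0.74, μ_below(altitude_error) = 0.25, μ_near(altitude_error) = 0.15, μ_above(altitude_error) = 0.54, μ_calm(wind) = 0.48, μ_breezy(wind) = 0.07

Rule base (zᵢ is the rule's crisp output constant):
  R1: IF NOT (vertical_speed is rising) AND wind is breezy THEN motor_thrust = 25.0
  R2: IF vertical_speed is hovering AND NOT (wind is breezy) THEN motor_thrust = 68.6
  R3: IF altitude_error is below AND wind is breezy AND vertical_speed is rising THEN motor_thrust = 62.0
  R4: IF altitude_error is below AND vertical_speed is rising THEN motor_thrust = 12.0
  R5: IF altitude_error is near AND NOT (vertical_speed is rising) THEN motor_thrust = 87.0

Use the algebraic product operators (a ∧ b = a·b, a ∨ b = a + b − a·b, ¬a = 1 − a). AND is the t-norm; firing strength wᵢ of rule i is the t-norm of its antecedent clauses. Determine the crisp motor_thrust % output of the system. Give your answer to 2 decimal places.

R1 (z=25.0): ¬rising=1−0.41=0.59, breezy=0.07; AND[a·b] → w = 0.0413
R2 (z=68.6): hovering=0.74, ¬breezy=1−0.07=0.93; AND[a·b] → w = 0.6882
R3 (z=62.0): below=0.25, breezy=0.07, rising=0.41; AND[a·b] → w = 0.0072
R4 (z=12.0): below=0.25, rising=0.41; AND[a·b] → w = 0.1025
R5 (z=87.0): near=0.15, ¬rising=1−0.41=0.59; AND[a·b] → w = 0.0885
Weighted average = (0.0413·25.0 + 0.6882·68.6 + 0.0072·62.0 + 0.1025·12.0 + 0.0885·87.0) / (0.0413 + 0.6882 + 0.0072 + 0.1025 + 0.0885)
  = 57.6174 / 0.9277 = 62.11

62.11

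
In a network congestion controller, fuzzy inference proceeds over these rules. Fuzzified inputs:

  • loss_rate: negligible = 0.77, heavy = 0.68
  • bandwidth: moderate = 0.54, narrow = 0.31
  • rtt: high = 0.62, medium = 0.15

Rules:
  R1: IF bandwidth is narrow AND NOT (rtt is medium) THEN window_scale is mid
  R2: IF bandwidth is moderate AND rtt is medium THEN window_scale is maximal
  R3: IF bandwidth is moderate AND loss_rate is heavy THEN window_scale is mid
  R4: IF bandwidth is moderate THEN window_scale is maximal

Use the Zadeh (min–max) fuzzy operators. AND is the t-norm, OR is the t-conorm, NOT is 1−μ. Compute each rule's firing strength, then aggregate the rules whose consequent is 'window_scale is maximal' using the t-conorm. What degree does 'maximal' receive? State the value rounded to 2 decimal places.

0.54

R1: narrow=0.31, ¬medium=1−0.15=0.85; AND[min(a, b)] → w = 0.31
R2: moderate=0.54, medium=0.15; AND[min(a, b)] → w = 0.15
R3: moderate=0.54, heavy=0.68; AND[min(a, b)] → w = 0.54
R4: moderate=0.54 → w = 0.54
Rules with consequent 'maximal': {R2, R4} → strengths 0.15, 0.54
Aggregate via t-conorm [max(a, b)]: 0.54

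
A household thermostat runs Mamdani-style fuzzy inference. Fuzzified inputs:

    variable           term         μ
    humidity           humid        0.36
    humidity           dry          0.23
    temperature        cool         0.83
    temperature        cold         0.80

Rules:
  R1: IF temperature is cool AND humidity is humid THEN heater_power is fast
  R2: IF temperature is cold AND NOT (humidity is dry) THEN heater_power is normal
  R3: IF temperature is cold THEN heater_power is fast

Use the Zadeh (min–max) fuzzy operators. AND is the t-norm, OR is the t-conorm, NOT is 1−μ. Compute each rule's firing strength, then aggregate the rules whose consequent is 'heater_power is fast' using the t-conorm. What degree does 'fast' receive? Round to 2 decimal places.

R1: cool=0.83, humid=0.36; AND[min(a, b)] → w = 0.36
R2: cold=0.80, ¬dry=1−0.23=0.77; AND[min(a, b)] → w = 0.77
R3: cold=0.80 → w = 0.80
Rules with consequent 'fast': {R1, R3} → strengths 0.36, 0.80
Aggregate via t-conorm [max(a, b)]: 0.80

0.80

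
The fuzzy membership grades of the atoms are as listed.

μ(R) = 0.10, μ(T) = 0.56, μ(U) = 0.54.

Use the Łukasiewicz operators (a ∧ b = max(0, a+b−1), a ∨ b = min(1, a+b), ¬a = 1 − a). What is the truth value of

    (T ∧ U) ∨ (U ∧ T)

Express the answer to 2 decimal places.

T ∧ U = max(0, a+b−1) on (0.56, 0.54) = 0.10
U ∧ T = max(0, a+b−1) on (0.54, 0.56) = 0.10
(T ∧ U) ∨ (U ∧ T) = min(1, a+b) on (0.10, 0.10) = 0.20

0.20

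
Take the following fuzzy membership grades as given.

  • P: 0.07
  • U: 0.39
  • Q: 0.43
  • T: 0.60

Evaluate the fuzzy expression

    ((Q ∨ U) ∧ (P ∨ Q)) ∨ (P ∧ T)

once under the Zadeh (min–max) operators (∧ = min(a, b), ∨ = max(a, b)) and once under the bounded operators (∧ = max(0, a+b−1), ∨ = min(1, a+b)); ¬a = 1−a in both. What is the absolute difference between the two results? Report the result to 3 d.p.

0.110

Under Zadeh (min–max):
  Q ∨ U = max(a, b) on (0.43, 0.39) = 0.43
  P ∨ Q = max(a, b) on (0.07, 0.43) = 0.43
  (Q ∨ U) ∧ (P ∨ Q) = min(a, b) on (0.43, 0.43) = 0.43
  P ∧ T = min(a, b) on (0.07, 0.60) = 0.07
  ((Q ∨ U) ∧ (P ∨ Q)) ∨ (P ∧ T) = max(a, b) on (0.43, 0.07) = 0.43
  → value = 0.4300
Under bounded:
  Q ∨ U = min(1, a+b) on (0.43, 0.39) = 0.82
  P ∨ Q = min(1, a+b) on (0.07, 0.43) = 0.50
  (Q ∨ U) ∧ (P ∨ Q) = max(0, a+b−1) on (0.82, 0.50) = 0.32
  P ∧ T = max(0, a+b−1) on (0.07, 0.60) = 0.00
  ((Q ∨ U) ∧ (P ∨ Q)) ∨ (P ∧ T) = min(1, a+b) on (0.32, 0.00) = 0.32
  → value = 0.3200
|0.4300 − 0.3200| = 0.110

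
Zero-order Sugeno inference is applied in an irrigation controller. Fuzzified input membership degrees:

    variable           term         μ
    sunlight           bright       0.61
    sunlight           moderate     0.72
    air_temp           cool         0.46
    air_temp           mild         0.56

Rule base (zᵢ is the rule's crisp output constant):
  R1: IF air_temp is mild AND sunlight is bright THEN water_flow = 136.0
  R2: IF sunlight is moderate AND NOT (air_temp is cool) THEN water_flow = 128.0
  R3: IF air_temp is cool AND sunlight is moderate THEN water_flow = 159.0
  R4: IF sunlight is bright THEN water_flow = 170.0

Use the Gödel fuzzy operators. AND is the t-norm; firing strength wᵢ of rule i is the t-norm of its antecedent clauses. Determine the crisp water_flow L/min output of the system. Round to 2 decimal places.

R1 (z=136.0): mild=0.56, bright=0.61; AND[min(a, b)] → w = 0.56
R2 (z=128.0): moderate=0.72, ¬cool=1−0.46=0.54; AND[min(a, b)] → w = 0.54
R3 (z=159.0): cool=0.46, moderate=0.72; AND[min(a, b)] → w = 0.46
R4 (z=170.0): bright=0.61 → w = 0.61
Weighted average = (0.56·136.0 + 0.54·128.0 + 0.46·159.0 + 0.61·170.0) / (0.56 + 0.54 + 0.46 + 0.61)
  = 322.1200 / 2.1700 = 148.44

148.44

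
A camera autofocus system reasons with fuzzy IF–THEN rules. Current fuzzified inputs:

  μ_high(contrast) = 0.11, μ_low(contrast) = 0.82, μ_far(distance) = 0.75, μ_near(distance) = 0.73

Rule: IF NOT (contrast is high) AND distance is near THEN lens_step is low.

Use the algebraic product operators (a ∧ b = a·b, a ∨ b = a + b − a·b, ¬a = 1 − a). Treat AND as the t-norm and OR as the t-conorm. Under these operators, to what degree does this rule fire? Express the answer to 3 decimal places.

0.650

firing strength: ¬high=1−0.11=0.89, near=0.73; AND[a·b] → w = 0.6497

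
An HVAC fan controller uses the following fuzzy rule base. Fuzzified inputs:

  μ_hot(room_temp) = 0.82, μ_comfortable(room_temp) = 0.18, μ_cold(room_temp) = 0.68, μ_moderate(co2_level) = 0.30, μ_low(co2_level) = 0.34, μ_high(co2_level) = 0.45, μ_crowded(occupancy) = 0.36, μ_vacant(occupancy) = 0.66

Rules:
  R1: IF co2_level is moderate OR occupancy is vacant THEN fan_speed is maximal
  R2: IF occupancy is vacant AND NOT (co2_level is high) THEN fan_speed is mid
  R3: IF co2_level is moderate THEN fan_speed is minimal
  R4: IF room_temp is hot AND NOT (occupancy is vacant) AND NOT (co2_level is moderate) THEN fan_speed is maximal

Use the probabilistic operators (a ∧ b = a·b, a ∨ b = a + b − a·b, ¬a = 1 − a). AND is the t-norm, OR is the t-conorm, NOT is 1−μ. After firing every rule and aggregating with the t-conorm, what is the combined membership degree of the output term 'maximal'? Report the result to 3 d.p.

0.808

R1: moderate=0.30, vacant=0.66; OR[a + b − a·b] → w = 0.7620
R2: vacant=0.66, ¬high=1−0.45=0.55; AND[a·b] → w = 0.3630
R3: moderate=0.30 → w = 0.3000
R4: hot=0.82, ¬vacant=1−0.66=0.34, ¬moderate=1−0.30=0.70; AND[a·b] → w = 0.1952
Rules with consequent 'maximal': {R1, R4} → strengths 0.7620, 0.1952
Aggregate via t-conorm [a + b − a·b]: 0.8084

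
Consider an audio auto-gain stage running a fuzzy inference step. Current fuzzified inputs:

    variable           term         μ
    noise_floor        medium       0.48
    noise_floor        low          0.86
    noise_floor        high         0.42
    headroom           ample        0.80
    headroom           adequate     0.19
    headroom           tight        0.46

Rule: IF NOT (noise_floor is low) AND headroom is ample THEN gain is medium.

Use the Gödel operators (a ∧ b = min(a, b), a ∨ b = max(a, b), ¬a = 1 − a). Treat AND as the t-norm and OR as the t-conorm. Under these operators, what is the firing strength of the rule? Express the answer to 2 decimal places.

0.14

firing strength: ¬low=1−0.86=0.14, ample=0.80; AND[min(a, b)] → w = 0.14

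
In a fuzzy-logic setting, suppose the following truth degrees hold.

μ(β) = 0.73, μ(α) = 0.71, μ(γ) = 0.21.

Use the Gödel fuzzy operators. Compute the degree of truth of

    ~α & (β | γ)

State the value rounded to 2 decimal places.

~α = 1 − 0.71 = 0.29
β | γ = max(a, b) on (0.73, 0.21) = 0.73
~α & (β | γ) = min(a, b) on (0.29, 0.73) = 0.29

0.29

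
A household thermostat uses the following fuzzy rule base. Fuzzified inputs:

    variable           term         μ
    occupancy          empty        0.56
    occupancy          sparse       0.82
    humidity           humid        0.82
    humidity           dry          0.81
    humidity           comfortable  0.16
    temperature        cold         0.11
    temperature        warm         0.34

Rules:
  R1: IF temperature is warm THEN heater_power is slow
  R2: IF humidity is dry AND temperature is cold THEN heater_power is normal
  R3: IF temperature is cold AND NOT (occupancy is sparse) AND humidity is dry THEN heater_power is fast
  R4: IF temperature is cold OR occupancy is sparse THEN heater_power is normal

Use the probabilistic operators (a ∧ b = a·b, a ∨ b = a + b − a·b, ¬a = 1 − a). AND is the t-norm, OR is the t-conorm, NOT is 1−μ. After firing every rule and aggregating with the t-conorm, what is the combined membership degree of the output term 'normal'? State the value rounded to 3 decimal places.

0.854

R1: warm=0.34 → w = 0.3400
R2: dry=0.81, cold=0.11; AND[a·b] → w = 0.0891
R3: cold=0.11, ¬sparse=1−0.82=0.18, dry=0.81; AND[a·b] → w = 0.0160
R4: cold=0.11, sparse=0.82; OR[a + b − a·b] → w = 0.8398
Rules with consequent 'normal': {R2, R4} → strengths 0.0891, 0.8398
Aggregate via t-conorm [a + b − a·b]: 0.8541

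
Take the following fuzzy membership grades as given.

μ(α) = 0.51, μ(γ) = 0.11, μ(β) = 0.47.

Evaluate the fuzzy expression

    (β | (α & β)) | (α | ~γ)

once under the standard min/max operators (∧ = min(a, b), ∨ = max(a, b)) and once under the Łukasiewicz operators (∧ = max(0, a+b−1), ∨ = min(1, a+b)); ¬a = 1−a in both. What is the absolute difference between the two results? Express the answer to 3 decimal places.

0.110

Under standard min/max:
  α & β = min(a, b) on (0.51, 0.47) = 0.47
  β | (α & β) = max(a, b) on (0.47, 0.47) = 0.47
  ~γ = 1 − 0.11 = 0.89
  α | ~γ = max(a, b) on (0.51, 0.89) = 0.89
  (β | (α & β)) | (α | ~γ) = max(a, b) on (0.47, 0.89) = 0.89
  → value = 0.8900
Under Łukasiewicz:
  α & β = max(0, a+b−1) on (0.51, 0.47) = 0.00
  β | (α & β) = min(1, a+b) on (0.47, 0.00) = 0.47
  ~γ = 1 − 0.11 = 0.89
  α | ~γ = min(1, a+b) on (0.51, 0.89) = 1.00
  (β | (α & β)) | (α | ~γ) = min(1, a+b) on (0.47, 1.00) = 1.00
  → value = 1.0000
|0.8900 − 1.0000| = 0.110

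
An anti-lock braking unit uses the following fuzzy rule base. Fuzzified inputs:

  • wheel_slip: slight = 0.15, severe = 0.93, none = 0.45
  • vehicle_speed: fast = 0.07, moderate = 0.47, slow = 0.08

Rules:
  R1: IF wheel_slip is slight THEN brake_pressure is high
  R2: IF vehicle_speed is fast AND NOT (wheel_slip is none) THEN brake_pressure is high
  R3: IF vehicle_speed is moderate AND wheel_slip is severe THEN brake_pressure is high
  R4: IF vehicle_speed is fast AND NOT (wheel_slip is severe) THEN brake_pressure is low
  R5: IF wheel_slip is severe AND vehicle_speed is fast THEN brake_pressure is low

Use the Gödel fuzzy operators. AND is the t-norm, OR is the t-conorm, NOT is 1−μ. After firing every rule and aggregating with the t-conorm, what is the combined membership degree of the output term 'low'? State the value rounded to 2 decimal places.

0.07

R1: slight=0.15 → w = 0.15
R2: fast=0.07, ¬none=1−0.45=0.55; AND[min(a, b)] → w = 0.07
R3: moderate=0.47, severe=0.93; AND[min(a, b)] → w = 0.47
R4: fast=0.07, ¬severe=1−0.93=0.07; AND[min(a, b)] → w = 0.07
R5: severe=0.93, fast=0.07; AND[min(a, b)] → w = 0.07
Rules with consequent 'low': {R4, R5} → strengths 0.07, 0.07
Aggregate via t-conorm [max(a, b)]: 0.07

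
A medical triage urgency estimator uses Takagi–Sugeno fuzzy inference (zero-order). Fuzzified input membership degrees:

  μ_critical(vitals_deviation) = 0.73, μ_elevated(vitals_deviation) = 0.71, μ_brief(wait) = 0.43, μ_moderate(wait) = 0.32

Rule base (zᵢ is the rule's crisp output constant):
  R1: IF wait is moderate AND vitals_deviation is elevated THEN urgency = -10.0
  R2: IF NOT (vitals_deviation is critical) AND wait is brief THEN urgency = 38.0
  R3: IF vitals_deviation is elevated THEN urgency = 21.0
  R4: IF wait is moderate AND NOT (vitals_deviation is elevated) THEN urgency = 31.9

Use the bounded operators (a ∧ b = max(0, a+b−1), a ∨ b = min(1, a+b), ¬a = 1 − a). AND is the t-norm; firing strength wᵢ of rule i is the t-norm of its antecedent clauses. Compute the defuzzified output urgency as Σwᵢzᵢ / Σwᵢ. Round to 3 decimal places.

R1 (z=-10.0): moderate=0.32, elevated=0.71; AND[max(0, a+b−1)] → w = 0.03
R2 (z=38.0): ¬critical=1−0.73=0.27, brief=0.43; AND[max(0, a+b−1)] → w = 0.00
R3 (z=21.0): elevated=0.71 → w = 0.71
R4 (z=31.9): moderate=0.32, ¬elevated=1−0.71=0.29; AND[max(0, a+b−1)] → w = 0.00
Weighted average = (0.03·-10.0 + 0.00·38.0 + 0.71·21.0 + 0.00·31.9) / (0.03 + 0.00 + 0.71 + 0.00)
  = 14.6100 / 0.7400 = 19.743

19.743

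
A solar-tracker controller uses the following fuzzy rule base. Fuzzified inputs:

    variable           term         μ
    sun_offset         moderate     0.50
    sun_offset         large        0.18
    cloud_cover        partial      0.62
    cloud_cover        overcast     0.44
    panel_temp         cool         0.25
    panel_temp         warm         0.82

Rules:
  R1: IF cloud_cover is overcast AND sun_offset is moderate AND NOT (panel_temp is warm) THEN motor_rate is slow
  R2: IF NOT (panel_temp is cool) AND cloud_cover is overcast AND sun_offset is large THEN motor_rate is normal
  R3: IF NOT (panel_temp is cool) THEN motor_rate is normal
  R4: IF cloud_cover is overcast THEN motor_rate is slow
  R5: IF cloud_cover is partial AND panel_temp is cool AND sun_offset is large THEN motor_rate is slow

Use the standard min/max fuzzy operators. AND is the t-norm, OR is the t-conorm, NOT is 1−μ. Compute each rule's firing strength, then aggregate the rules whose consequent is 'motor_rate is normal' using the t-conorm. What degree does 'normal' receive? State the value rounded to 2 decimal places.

0.75

R1: overcast=0.44, moderate=0.50, ¬warm=1−0.82=0.18; AND[min(a, b)] → w = 0.18
R2: ¬cool=1−0.25=0.75, overcast=0.44, large=0.18; AND[min(a, b)] → w = 0.18
R3: ¬cool=1−0.25=0.75 → w = 0.75
R4: overcast=0.44 → w = 0.44
R5: partial=0.62, cool=0.25, large=0.18; AND[min(a, b)] → w = 0.18
Rules with consequent 'normal': {R2, R3} → strengths 0.18, 0.75
Aggregate via t-conorm [max(a, b)]: 0.75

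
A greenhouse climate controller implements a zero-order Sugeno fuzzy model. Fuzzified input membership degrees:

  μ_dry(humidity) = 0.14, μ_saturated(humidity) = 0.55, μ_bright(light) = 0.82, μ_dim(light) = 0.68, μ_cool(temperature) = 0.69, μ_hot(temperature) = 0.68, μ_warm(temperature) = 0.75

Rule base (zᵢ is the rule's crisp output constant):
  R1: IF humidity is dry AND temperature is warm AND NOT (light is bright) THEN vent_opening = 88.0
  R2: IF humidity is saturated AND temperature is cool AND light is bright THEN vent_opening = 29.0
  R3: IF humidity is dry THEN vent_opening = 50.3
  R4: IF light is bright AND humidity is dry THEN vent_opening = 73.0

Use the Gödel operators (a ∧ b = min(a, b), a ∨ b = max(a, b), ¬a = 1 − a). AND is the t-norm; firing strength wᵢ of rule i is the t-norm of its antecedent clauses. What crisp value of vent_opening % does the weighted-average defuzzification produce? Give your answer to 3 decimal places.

R1 (z=88.0): dry=0.14, warm=0.75, ¬bright=1−0.82=0.18; AND[min(a, b)] → w = 0.14
R2 (z=29.0): saturated=0.55, cool=0.69, bright=0.82; AND[min(a, b)] → w = 0.55
R3 (z=50.3): dry=0.14 → w = 0.14
R4 (z=73.0): bright=0.82, dry=0.14; AND[min(a, b)] → w = 0.14
Weighted average = (0.14·88.0 + 0.55·29.0 + 0.14·50.3 + 0.14·73.0) / (0.14 + 0.55 + 0.14 + 0.14)
  = 45.5320 / 0.9700 = 46.940

46.940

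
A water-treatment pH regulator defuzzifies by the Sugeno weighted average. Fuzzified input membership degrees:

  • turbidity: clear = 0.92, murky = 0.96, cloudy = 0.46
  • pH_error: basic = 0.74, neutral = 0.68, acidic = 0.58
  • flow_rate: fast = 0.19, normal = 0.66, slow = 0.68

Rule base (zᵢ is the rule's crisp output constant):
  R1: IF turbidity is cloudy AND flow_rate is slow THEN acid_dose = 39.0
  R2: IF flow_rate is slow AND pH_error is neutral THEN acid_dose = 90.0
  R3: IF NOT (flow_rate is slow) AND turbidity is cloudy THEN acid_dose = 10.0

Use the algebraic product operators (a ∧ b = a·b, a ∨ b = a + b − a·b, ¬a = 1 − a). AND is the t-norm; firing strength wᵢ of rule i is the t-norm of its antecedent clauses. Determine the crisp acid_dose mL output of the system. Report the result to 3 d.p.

R1 (z=39.0): cloudy=0.46, slow=0.68; AND[a·b] → w = 0.3128
R2 (z=90.0): slow=0.68, neutral=0.68; AND[a·b] → w = 0.4624
R3 (z=10.0): ¬slow=1−0.68=0.32, cloudy=0.46; AND[a·b] → w = 0.1472
Weighted average = (0.3128·39.0 + 0.4624·90.0 + 0.1472·10.0) / (0.3128 + 0.4624 + 0.1472)
  = 55.2872 / 0.9224 = 59.938

59.938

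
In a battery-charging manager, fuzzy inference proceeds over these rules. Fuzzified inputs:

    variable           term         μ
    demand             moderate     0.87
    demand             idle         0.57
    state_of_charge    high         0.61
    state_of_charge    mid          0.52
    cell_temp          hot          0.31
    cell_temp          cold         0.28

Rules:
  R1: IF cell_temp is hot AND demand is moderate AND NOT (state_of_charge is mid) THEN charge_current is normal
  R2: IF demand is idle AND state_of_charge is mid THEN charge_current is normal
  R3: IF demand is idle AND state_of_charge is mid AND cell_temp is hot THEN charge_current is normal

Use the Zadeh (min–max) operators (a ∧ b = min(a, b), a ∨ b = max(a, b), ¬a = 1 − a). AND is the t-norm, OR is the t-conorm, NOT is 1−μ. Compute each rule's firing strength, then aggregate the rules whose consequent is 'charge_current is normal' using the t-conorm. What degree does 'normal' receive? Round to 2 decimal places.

R1: hot=0.31, moderate=0.87, ¬mid=1−0.52=0.48; AND[min(a, b)] → w = 0.31
R2: idle=0.57, mid=0.52; AND[min(a, b)] → w = 0.52
R3: idle=0.57, mid=0.52, hot=0.31; AND[min(a, b)] → w = 0.31
Rules with consequent 'normal': {R1, R2, R3} → strengths 0.31, 0.52, 0.31
Aggregate via t-conorm [max(a, b)]: 0.52

0.52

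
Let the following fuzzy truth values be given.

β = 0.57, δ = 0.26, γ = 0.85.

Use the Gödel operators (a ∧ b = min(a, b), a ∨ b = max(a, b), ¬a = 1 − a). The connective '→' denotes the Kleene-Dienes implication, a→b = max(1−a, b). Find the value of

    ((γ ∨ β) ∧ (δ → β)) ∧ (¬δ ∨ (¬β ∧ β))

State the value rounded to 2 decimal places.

0.74

γ ∨ β = max(a, b) on (0.85, 0.57) = 0.85
δ → β  [Kleene-Dienes: max(1−a, b)] with a=0.26, b=0.57 → 0.74
(γ ∨ β) ∧ (δ → β) = min(a, b) on (0.85, 0.74) = 0.74
¬δ = 1 − 0.26 = 0.74
¬β = 1 − 0.57 = 0.43
¬β ∧ β = min(a, b) on (0.43, 0.57) = 0.43
¬δ ∨ (¬β ∧ β) = max(a, b) on (0.74, 0.43) = 0.74
((γ ∨ β) ∧ (δ → β)) ∧ (¬δ ∨ (¬β ∧ β)) = min(a, b) on (0.74, 0.74) = 0.74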